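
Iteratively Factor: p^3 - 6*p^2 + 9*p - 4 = (p - 1)*(p^2 - 5*p + 4) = (p - 1)^2*(p - 4)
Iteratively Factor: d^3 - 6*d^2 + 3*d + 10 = (d - 5)*(d^2 - d - 2) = (d - 5)*(d + 1)*(d - 2)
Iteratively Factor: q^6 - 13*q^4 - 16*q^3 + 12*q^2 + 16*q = (q + 1)*(q^5 - q^4 - 12*q^3 - 4*q^2 + 16*q) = (q - 1)*(q + 1)*(q^4 - 12*q^2 - 16*q) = (q - 4)*(q - 1)*(q + 1)*(q^3 + 4*q^2 + 4*q) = (q - 4)*(q - 1)*(q + 1)*(q + 2)*(q^2 + 2*q) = q*(q - 4)*(q - 1)*(q + 1)*(q + 2)*(q + 2)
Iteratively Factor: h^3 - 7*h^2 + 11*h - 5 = (h - 5)*(h^2 - 2*h + 1) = (h - 5)*(h - 1)*(h - 1)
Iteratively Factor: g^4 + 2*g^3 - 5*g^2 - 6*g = (g)*(g^3 + 2*g^2 - 5*g - 6) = g*(g + 3)*(g^2 - g - 2) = g*(g + 1)*(g + 3)*(g - 2)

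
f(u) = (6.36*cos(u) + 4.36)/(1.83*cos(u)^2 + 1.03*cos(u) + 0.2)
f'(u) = (3.66*sin(u)*cos(u) + 1.03*sin(u))*(6.36*cos(u) + 4.36)/(1.83*cos(u)^2 + 1.03*cos(u) + 0.2)^2 - 6.36*sin(u)/(1.83*cos(u)^2 + 1.03*cos(u) + 0.2) = (11.6388*cos(u)^2 + 15.9576*cos(u) + 3.2188)*sin(u)/(3.3489*cos(u)^4 + 3.7698*cos(u)^3 + 1.7929*cos(u)^2 + 0.412*cos(u) + 0.04)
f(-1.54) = 19.52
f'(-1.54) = -68.25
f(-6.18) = 3.52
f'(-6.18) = 0.34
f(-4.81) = 15.67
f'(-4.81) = 48.14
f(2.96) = -1.98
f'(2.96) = -0.24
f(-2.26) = 1.11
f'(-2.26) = 21.11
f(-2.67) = -1.78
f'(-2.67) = 1.48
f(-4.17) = 6.91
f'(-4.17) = -67.54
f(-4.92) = 11.57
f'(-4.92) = 28.53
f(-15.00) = -1.00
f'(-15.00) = 6.34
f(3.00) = -1.99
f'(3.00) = -0.17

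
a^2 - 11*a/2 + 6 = (a - 4)*(a - 3/2)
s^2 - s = s*(s - 1)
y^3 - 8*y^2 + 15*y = y*(y - 5)*(y - 3)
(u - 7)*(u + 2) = u^2 - 5*u - 14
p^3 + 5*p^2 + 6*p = p*(p + 2)*(p + 3)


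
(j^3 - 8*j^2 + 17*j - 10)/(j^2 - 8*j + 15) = (j^2 - 3*j + 2)/(j - 3)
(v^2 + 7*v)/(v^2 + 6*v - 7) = v/(v - 1)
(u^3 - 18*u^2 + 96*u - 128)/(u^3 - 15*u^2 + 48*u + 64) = (u - 2)/(u + 1)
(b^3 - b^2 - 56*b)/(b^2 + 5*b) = (b^2 - b - 56)/(b + 5)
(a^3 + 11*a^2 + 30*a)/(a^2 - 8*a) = (a^2 + 11*a + 30)/(a - 8)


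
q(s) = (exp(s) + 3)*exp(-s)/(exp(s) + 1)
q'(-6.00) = -1210.28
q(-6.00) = 1208.29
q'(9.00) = 0.00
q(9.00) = 0.00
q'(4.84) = -0.01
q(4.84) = 0.01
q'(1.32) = -0.47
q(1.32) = 0.38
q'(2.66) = -0.09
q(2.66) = 0.08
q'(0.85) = -0.86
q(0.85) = 0.68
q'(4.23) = -0.02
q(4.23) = 0.01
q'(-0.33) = -3.69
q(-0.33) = 3.01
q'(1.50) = -0.37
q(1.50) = 0.30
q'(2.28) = -0.14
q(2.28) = 0.12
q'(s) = -(exp(s) + 3)*exp(-s)/(exp(s) + 1) + 1/(exp(s) + 1) - (exp(s) + 3)/(exp(s) + 1)^2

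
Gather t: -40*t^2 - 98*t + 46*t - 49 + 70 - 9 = -40*t^2 - 52*t + 12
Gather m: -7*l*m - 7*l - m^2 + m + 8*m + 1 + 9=-7*l - m^2 + m*(9 - 7*l) + 10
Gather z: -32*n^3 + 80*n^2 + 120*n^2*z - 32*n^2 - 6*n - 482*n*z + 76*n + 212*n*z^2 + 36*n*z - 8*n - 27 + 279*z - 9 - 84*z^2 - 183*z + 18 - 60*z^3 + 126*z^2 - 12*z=-32*n^3 + 48*n^2 + 62*n - 60*z^3 + z^2*(212*n + 42) + z*(120*n^2 - 446*n + 84) - 18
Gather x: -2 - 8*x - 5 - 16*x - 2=-24*x - 9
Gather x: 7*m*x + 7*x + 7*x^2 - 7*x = 7*m*x + 7*x^2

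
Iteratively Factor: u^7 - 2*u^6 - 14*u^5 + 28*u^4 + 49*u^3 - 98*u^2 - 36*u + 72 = (u - 3)*(u^6 + u^5 - 11*u^4 - 5*u^3 + 34*u^2 + 4*u - 24) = (u - 3)*(u - 1)*(u^5 + 2*u^4 - 9*u^3 - 14*u^2 + 20*u + 24) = (u - 3)*(u - 1)*(u + 3)*(u^4 - u^3 - 6*u^2 + 4*u + 8) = (u - 3)*(u - 1)*(u + 1)*(u + 3)*(u^3 - 2*u^2 - 4*u + 8) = (u - 3)*(u - 1)*(u + 1)*(u + 2)*(u + 3)*(u^2 - 4*u + 4) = (u - 3)*(u - 2)*(u - 1)*(u + 1)*(u + 2)*(u + 3)*(u - 2)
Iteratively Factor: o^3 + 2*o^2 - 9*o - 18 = (o + 3)*(o^2 - o - 6) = (o - 3)*(o + 3)*(o + 2)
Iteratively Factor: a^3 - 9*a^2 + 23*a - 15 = (a - 3)*(a^2 - 6*a + 5) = (a - 5)*(a - 3)*(a - 1)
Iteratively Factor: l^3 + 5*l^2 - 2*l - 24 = (l + 4)*(l^2 + l - 6) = (l - 2)*(l + 4)*(l + 3)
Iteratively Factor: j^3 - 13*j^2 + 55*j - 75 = (j - 5)*(j^2 - 8*j + 15) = (j - 5)*(j - 3)*(j - 5)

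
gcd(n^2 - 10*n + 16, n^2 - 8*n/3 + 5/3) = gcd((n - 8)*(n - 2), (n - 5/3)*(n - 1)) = 1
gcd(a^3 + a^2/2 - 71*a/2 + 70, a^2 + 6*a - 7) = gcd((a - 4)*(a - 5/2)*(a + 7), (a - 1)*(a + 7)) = a + 7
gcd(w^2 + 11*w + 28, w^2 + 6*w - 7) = w + 7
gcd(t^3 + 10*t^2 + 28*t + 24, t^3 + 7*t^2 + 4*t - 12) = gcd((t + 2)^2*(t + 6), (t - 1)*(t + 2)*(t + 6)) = t^2 + 8*t + 12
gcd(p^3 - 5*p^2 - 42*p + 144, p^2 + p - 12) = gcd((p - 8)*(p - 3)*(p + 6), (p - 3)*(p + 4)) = p - 3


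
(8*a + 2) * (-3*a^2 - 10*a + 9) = -24*a^3 - 86*a^2 + 52*a + 18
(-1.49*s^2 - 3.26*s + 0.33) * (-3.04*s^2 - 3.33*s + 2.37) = 4.5296*s^4 + 14.8721*s^3 + 6.3213*s^2 - 8.8251*s + 0.7821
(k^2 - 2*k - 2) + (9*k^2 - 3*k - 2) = 10*k^2 - 5*k - 4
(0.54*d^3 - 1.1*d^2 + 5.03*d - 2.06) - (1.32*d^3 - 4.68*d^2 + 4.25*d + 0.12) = -0.78*d^3 + 3.58*d^2 + 0.78*d - 2.18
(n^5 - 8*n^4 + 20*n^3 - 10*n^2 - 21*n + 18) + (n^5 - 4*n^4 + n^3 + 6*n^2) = 2*n^5 - 12*n^4 + 21*n^3 - 4*n^2 - 21*n + 18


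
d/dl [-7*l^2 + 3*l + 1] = 3 - 14*l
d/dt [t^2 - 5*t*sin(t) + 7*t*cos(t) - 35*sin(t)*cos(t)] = -7*t*sin(t) - 5*t*cos(t) + 2*t - 5*sin(t) + 7*cos(t) - 35*cos(2*t)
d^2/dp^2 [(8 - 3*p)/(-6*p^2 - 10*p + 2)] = (9*(1 - 3*p)*(3*p^2 + 5*p - 1) + (3*p - 8)*(6*p + 5)^2)/(3*p^2 + 5*p - 1)^3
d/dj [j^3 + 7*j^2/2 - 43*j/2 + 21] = 3*j^2 + 7*j - 43/2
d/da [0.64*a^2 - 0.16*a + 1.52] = 1.28*a - 0.16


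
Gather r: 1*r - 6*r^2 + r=-6*r^2 + 2*r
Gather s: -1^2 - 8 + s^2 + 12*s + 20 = s^2 + 12*s + 11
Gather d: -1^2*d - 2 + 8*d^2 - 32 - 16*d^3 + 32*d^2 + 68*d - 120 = -16*d^3 + 40*d^2 + 67*d - 154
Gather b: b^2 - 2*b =b^2 - 2*b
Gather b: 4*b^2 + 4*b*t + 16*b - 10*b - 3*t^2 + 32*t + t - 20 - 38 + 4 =4*b^2 + b*(4*t + 6) - 3*t^2 + 33*t - 54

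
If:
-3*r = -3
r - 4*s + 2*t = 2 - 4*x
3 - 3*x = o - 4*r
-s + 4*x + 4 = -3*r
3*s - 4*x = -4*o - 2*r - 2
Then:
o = -131/4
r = 1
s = 60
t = 94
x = 53/4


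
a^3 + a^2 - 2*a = a*(a - 1)*(a + 2)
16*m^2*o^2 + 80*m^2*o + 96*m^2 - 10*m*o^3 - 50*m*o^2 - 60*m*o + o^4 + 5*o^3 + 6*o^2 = (-8*m + o)*(-2*m + o)*(o + 2)*(o + 3)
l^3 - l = l*(l - 1)*(l + 1)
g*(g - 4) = g^2 - 4*g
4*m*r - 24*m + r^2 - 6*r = (4*m + r)*(r - 6)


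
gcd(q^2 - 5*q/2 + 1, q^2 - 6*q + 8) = q - 2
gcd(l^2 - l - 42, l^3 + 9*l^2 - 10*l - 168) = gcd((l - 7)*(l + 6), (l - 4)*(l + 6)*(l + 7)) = l + 6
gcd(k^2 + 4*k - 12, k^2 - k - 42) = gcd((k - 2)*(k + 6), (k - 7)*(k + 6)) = k + 6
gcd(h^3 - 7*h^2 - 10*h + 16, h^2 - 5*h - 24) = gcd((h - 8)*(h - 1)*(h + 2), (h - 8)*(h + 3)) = h - 8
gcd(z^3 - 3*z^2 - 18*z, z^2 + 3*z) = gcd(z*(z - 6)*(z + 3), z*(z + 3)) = z^2 + 3*z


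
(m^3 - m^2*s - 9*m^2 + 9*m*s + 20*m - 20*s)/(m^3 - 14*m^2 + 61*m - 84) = (m^2 - m*s - 5*m + 5*s)/(m^2 - 10*m + 21)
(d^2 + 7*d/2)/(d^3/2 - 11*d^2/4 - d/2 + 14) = 2*d*(2*d + 7)/(2*d^3 - 11*d^2 - 2*d + 56)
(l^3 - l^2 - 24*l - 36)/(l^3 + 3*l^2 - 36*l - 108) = (l + 2)/(l + 6)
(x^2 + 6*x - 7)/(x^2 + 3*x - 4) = (x + 7)/(x + 4)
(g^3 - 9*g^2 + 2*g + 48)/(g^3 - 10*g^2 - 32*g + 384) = (g^2 - g - 6)/(g^2 - 2*g - 48)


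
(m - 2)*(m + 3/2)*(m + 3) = m^3 + 5*m^2/2 - 9*m/2 - 9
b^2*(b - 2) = b^3 - 2*b^2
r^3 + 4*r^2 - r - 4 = (r - 1)*(r + 1)*(r + 4)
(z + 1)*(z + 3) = z^2 + 4*z + 3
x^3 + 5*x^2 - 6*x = x*(x - 1)*(x + 6)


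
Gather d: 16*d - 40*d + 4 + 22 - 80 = -24*d - 54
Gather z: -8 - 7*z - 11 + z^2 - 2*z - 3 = z^2 - 9*z - 22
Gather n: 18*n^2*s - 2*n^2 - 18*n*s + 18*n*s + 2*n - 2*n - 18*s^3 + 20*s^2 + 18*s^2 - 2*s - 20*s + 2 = n^2*(18*s - 2) - 18*s^3 + 38*s^2 - 22*s + 2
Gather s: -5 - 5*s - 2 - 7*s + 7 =-12*s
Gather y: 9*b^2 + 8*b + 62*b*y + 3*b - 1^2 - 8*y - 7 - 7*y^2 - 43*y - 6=9*b^2 + 11*b - 7*y^2 + y*(62*b - 51) - 14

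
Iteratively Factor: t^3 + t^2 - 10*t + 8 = (t - 1)*(t^2 + 2*t - 8) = (t - 1)*(t + 4)*(t - 2)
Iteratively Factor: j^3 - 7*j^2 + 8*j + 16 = (j + 1)*(j^2 - 8*j + 16) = (j - 4)*(j + 1)*(j - 4)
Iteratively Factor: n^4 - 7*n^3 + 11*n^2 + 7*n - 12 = (n - 3)*(n^3 - 4*n^2 - n + 4) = (n - 3)*(n - 1)*(n^2 - 3*n - 4) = (n - 3)*(n - 1)*(n + 1)*(n - 4)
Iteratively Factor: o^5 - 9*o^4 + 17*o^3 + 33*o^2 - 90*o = (o)*(o^4 - 9*o^3 + 17*o^2 + 33*o - 90) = o*(o - 3)*(o^3 - 6*o^2 - o + 30) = o*(o - 3)^2*(o^2 - 3*o - 10) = o*(o - 3)^2*(o + 2)*(o - 5)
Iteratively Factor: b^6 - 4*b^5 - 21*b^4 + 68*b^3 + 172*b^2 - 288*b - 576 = (b + 2)*(b^5 - 6*b^4 - 9*b^3 + 86*b^2 - 288) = (b - 3)*(b + 2)*(b^4 - 3*b^3 - 18*b^2 + 32*b + 96) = (b - 3)*(b + 2)*(b + 3)*(b^3 - 6*b^2 + 32) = (b - 4)*(b - 3)*(b + 2)*(b + 3)*(b^2 - 2*b - 8) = (b - 4)*(b - 3)*(b + 2)^2*(b + 3)*(b - 4)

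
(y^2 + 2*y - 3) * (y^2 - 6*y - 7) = y^4 - 4*y^3 - 22*y^2 + 4*y + 21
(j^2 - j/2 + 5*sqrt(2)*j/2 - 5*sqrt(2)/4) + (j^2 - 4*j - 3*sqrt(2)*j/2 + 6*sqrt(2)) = 2*j^2 - 9*j/2 + sqrt(2)*j + 19*sqrt(2)/4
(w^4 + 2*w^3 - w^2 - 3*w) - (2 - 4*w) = w^4 + 2*w^3 - w^2 + w - 2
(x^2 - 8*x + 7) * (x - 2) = x^3 - 10*x^2 + 23*x - 14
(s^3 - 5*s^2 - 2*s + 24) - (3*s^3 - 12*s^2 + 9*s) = -2*s^3 + 7*s^2 - 11*s + 24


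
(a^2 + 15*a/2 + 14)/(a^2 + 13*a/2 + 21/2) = (a + 4)/(a + 3)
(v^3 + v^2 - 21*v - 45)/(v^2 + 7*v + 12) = (v^2 - 2*v - 15)/(v + 4)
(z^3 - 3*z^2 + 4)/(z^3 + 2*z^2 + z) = (z^2 - 4*z + 4)/(z*(z + 1))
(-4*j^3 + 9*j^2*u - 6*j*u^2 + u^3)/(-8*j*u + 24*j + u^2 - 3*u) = (4*j^3 - 9*j^2*u + 6*j*u^2 - u^3)/(8*j*u - 24*j - u^2 + 3*u)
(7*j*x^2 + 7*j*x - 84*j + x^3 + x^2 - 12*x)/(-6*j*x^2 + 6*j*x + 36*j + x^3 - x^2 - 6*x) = (7*j*x + 28*j + x^2 + 4*x)/(-6*j*x - 12*j + x^2 + 2*x)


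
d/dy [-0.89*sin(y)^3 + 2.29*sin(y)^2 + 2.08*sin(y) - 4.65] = (-2.67*sin(y)^2 + 4.58*sin(y) + 2.08)*cos(y)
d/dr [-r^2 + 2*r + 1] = 2 - 2*r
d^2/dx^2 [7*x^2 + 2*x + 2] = 14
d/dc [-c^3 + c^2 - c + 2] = -3*c^2 + 2*c - 1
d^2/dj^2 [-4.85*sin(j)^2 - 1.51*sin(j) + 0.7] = 1.51*sin(j) - 9.7*cos(2*j)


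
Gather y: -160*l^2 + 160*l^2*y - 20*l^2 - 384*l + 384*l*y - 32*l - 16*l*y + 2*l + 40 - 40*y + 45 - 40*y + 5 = -180*l^2 - 414*l + y*(160*l^2 + 368*l - 80) + 90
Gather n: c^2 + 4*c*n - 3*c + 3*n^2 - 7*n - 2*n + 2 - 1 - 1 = c^2 - 3*c + 3*n^2 + n*(4*c - 9)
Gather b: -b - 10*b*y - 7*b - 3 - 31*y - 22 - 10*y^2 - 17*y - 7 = b*(-10*y - 8) - 10*y^2 - 48*y - 32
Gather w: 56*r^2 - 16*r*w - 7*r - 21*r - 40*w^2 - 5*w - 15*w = 56*r^2 - 28*r - 40*w^2 + w*(-16*r - 20)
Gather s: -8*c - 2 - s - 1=-8*c - s - 3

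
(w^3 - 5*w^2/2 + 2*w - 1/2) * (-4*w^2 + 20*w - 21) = -4*w^5 + 30*w^4 - 79*w^3 + 189*w^2/2 - 52*w + 21/2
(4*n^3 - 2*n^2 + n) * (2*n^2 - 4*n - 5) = 8*n^5 - 20*n^4 - 10*n^3 + 6*n^2 - 5*n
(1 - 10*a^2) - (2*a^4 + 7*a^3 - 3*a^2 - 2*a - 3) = -2*a^4 - 7*a^3 - 7*a^2 + 2*a + 4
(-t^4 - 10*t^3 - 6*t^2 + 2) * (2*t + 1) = -2*t^5 - 21*t^4 - 22*t^3 - 6*t^2 + 4*t + 2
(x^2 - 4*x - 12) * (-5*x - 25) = -5*x^3 - 5*x^2 + 160*x + 300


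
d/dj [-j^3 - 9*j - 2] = -3*j^2 - 9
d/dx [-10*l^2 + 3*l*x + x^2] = 3*l + 2*x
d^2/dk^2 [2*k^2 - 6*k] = 4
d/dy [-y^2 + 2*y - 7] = 2 - 2*y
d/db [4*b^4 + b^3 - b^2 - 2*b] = 16*b^3 + 3*b^2 - 2*b - 2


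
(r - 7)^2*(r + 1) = r^3 - 13*r^2 + 35*r + 49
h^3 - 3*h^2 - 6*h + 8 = (h - 4)*(h - 1)*(h + 2)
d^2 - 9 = (d - 3)*(d + 3)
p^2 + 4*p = p*(p + 4)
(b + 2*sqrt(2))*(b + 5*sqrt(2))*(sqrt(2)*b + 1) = sqrt(2)*b^3 + 15*b^2 + 27*sqrt(2)*b + 20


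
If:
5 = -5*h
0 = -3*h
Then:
No Solution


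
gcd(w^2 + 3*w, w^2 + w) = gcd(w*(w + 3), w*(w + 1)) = w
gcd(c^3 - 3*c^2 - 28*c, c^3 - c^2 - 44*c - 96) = c + 4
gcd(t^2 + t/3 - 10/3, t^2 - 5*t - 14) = t + 2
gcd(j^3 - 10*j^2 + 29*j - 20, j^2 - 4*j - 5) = j - 5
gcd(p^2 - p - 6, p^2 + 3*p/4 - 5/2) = p + 2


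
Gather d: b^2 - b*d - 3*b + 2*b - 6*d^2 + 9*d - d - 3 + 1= b^2 - b - 6*d^2 + d*(8 - b) - 2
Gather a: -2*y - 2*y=-4*y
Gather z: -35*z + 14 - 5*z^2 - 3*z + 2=-5*z^2 - 38*z + 16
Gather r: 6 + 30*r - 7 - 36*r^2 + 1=-36*r^2 + 30*r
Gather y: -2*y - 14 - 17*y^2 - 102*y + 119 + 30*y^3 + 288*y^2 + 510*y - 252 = 30*y^3 + 271*y^2 + 406*y - 147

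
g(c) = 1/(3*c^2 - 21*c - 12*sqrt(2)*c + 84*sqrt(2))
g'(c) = (-6*c + 12*sqrt(2) + 21)/(3*c^2 - 21*c - 12*sqrt(2)*c + 84*sqrt(2))^2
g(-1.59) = 0.01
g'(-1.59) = 0.00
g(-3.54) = 0.00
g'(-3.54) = 0.00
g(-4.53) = 0.00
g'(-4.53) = 0.00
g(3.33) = 0.04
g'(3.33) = 0.03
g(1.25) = 0.01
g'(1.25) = 0.01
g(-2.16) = 0.00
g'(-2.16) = 0.00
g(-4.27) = 0.00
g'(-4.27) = 0.00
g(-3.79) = 0.00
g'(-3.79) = 0.00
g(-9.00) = 0.00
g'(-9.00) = 0.00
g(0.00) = 0.01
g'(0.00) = 0.00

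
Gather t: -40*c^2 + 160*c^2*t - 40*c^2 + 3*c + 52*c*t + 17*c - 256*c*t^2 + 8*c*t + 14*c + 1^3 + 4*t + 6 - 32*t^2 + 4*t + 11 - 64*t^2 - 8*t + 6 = -80*c^2 + 34*c + t^2*(-256*c - 96) + t*(160*c^2 + 60*c) + 24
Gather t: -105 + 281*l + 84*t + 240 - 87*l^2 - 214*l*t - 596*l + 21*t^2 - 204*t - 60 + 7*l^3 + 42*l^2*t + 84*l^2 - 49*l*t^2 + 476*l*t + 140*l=7*l^3 - 3*l^2 - 175*l + t^2*(21 - 49*l) + t*(42*l^2 + 262*l - 120) + 75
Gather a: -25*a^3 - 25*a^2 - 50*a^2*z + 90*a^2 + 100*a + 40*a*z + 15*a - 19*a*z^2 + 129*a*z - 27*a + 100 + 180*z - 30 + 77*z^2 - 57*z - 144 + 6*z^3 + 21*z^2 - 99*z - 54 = -25*a^3 + a^2*(65 - 50*z) + a*(-19*z^2 + 169*z + 88) + 6*z^3 + 98*z^2 + 24*z - 128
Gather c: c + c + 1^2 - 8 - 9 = 2*c - 16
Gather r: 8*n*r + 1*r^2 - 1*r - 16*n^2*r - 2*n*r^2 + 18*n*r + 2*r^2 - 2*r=r^2*(3 - 2*n) + r*(-16*n^2 + 26*n - 3)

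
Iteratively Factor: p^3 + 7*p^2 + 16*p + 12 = (p + 2)*(p^2 + 5*p + 6) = (p + 2)^2*(p + 3)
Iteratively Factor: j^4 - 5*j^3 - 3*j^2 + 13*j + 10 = (j + 1)*(j^3 - 6*j^2 + 3*j + 10) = (j + 1)^2*(j^2 - 7*j + 10) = (j - 5)*(j + 1)^2*(j - 2)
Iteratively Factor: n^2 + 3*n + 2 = (n + 2)*(n + 1)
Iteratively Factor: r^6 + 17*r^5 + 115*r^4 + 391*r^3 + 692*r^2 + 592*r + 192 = (r + 3)*(r^5 + 14*r^4 + 73*r^3 + 172*r^2 + 176*r + 64) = (r + 3)*(r + 4)*(r^4 + 10*r^3 + 33*r^2 + 40*r + 16) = (r + 1)*(r + 3)*(r + 4)*(r^3 + 9*r^2 + 24*r + 16) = (r + 1)*(r + 3)*(r + 4)^2*(r^2 + 5*r + 4) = (r + 1)^2*(r + 3)*(r + 4)^2*(r + 4)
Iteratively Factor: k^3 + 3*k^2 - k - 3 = (k - 1)*(k^2 + 4*k + 3) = (k - 1)*(k + 3)*(k + 1)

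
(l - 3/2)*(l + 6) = l^2 + 9*l/2 - 9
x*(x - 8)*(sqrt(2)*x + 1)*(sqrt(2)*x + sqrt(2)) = 2*x^4 - 14*x^3 + sqrt(2)*x^3 - 16*x^2 - 7*sqrt(2)*x^2 - 8*sqrt(2)*x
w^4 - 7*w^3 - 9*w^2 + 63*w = w*(w - 7)*(w - 3)*(w + 3)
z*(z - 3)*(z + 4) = z^3 + z^2 - 12*z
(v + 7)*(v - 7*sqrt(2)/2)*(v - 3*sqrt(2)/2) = v^3 - 5*sqrt(2)*v^2 + 7*v^2 - 35*sqrt(2)*v + 21*v/2 + 147/2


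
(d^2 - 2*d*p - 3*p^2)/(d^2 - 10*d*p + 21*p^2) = (-d - p)/(-d + 7*p)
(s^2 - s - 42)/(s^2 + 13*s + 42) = (s - 7)/(s + 7)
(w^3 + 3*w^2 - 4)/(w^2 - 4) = (w^2 + w - 2)/(w - 2)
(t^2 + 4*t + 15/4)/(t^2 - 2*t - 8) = (t^2 + 4*t + 15/4)/(t^2 - 2*t - 8)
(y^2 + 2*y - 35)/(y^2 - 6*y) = (y^2 + 2*y - 35)/(y*(y - 6))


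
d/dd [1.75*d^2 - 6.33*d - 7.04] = 3.5*d - 6.33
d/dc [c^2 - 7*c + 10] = 2*c - 7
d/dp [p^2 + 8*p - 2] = 2*p + 8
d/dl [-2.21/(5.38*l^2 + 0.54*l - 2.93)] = (23.7796*l + 1.1934)/(5.38*l^2 + 0.54*l - 2.93)^2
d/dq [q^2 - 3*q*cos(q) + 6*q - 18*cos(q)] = 3*q*sin(q) + 2*q + 18*sin(q) - 3*cos(q) + 6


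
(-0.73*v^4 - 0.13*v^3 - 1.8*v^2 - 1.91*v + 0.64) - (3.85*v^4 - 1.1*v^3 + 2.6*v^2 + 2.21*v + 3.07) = -4.58*v^4 + 0.97*v^3 - 4.4*v^2 - 4.12*v - 2.43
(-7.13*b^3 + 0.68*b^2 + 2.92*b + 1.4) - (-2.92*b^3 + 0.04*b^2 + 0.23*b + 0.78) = -4.21*b^3 + 0.64*b^2 + 2.69*b + 0.62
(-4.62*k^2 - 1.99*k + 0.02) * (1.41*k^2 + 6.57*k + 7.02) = -6.5142*k^4 - 33.1593*k^3 - 45.4785*k^2 - 13.8384*k + 0.1404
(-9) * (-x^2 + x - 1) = 9*x^2 - 9*x + 9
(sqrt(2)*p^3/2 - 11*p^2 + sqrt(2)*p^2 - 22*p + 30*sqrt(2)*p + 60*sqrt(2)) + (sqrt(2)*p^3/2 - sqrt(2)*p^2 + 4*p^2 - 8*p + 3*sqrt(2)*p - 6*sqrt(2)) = sqrt(2)*p^3 - 7*p^2 - 30*p + 33*sqrt(2)*p + 54*sqrt(2)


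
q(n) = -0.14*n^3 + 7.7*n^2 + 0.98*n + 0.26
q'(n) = -0.42*n^2 + 15.4*n + 0.98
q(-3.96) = 125.82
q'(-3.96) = -66.59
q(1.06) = 9.78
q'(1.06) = 16.83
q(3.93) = 114.54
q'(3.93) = 55.02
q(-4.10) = 135.33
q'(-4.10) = -69.22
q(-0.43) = 1.27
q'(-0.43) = -5.72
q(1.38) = 15.91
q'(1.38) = 21.43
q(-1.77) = 23.43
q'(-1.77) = -27.59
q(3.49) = 91.52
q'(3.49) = 49.61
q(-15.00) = 2190.56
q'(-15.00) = -324.52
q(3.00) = 68.72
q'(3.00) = 43.40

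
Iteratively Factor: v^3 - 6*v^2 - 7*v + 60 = (v - 4)*(v^2 - 2*v - 15) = (v - 4)*(v + 3)*(v - 5)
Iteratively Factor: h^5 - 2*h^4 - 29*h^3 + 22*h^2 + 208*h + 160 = (h - 5)*(h^4 + 3*h^3 - 14*h^2 - 48*h - 32) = (h - 5)*(h + 1)*(h^3 + 2*h^2 - 16*h - 32) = (h - 5)*(h - 4)*(h + 1)*(h^2 + 6*h + 8) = (h - 5)*(h - 4)*(h + 1)*(h + 4)*(h + 2)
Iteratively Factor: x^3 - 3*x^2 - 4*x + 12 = (x - 2)*(x^2 - x - 6) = (x - 3)*(x - 2)*(x + 2)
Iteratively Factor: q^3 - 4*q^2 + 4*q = (q - 2)*(q^2 - 2*q) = q*(q - 2)*(q - 2)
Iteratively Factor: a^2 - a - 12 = (a - 4)*(a + 3)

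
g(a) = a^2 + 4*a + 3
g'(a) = 2*a + 4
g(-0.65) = 0.82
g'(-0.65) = 2.70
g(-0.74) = 0.59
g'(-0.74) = 2.52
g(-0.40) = 1.56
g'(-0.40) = 3.20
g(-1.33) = -0.55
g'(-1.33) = 1.34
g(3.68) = 31.26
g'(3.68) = 11.36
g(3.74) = 31.95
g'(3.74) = 11.48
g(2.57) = 19.88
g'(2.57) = 9.14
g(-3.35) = 0.82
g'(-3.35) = -2.70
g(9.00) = 120.00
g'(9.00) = 22.00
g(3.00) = 24.00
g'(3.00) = 10.00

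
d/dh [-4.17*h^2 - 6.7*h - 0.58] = -8.34*h - 6.7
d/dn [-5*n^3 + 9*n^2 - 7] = 3*n*(6 - 5*n)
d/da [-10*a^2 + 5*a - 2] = 5 - 20*a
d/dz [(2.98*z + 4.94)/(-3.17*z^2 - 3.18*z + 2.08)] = (9.4466*z^2 + 31.3196*z + 21.9076)/(10.0489*z^4 + 20.1612*z^3 - 3.0748*z^2 - 13.2288*z + 4.3264)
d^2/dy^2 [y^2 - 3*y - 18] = 2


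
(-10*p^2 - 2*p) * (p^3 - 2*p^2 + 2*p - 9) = -10*p^5 + 18*p^4 - 16*p^3 + 86*p^2 + 18*p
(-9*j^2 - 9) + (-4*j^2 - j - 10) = -13*j^2 - j - 19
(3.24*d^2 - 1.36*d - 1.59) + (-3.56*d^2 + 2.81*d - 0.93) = -0.32*d^2 + 1.45*d - 2.52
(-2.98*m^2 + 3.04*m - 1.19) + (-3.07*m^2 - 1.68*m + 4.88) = -6.05*m^2 + 1.36*m + 3.69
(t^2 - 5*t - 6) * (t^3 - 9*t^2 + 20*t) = t^5 - 14*t^4 + 59*t^3 - 46*t^2 - 120*t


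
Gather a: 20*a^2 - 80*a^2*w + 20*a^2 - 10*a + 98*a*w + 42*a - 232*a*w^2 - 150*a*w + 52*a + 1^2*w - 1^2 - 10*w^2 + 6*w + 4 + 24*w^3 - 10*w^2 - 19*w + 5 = a^2*(40 - 80*w) + a*(-232*w^2 - 52*w + 84) + 24*w^3 - 20*w^2 - 12*w + 8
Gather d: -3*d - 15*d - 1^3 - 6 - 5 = -18*d - 12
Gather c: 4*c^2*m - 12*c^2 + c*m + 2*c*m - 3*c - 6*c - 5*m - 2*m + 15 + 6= c^2*(4*m - 12) + c*(3*m - 9) - 7*m + 21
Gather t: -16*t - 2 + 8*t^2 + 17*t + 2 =8*t^2 + t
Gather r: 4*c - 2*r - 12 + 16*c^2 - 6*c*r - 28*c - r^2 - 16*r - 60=16*c^2 - 24*c - r^2 + r*(-6*c - 18) - 72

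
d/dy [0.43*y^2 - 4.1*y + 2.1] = 0.86*y - 4.1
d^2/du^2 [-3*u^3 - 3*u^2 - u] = -18*u - 6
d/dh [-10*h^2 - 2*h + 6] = -20*h - 2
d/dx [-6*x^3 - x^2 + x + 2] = -18*x^2 - 2*x + 1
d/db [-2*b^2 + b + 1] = 1 - 4*b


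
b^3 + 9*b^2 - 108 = (b - 3)*(b + 6)^2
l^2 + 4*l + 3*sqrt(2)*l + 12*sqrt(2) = (l + 4)*(l + 3*sqrt(2))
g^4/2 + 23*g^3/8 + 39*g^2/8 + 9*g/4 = g*(g/2 + 1)*(g + 3/4)*(g + 3)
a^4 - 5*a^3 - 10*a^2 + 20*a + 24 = (a - 6)*(a - 2)*(a + 1)*(a + 2)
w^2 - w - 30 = (w - 6)*(w + 5)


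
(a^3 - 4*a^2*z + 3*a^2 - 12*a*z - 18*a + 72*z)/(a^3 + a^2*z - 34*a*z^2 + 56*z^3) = (-a^2 - 3*a + 18)/(-a^2 - 5*a*z + 14*z^2)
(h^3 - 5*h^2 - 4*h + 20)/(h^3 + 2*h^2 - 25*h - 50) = (h - 2)/(h + 5)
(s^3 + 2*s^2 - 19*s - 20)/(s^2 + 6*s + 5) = s - 4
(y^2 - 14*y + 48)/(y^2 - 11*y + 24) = (y - 6)/(y - 3)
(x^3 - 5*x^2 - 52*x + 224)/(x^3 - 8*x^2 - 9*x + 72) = (x^2 + 3*x - 28)/(x^2 - 9)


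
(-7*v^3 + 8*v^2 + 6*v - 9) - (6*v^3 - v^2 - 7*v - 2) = -13*v^3 + 9*v^2 + 13*v - 7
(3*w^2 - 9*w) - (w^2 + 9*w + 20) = 2*w^2 - 18*w - 20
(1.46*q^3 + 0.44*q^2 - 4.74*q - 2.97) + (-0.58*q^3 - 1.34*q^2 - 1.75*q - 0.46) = 0.88*q^3 - 0.9*q^2 - 6.49*q - 3.43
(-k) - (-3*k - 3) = 2*k + 3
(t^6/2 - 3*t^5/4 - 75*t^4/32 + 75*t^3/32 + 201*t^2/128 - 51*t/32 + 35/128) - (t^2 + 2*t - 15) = t^6/2 - 3*t^5/4 - 75*t^4/32 + 75*t^3/32 + 73*t^2/128 - 115*t/32 + 1955/128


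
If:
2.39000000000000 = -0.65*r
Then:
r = -3.68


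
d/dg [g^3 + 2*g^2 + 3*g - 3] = 3*g^2 + 4*g + 3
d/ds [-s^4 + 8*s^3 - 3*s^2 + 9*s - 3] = -4*s^3 + 24*s^2 - 6*s + 9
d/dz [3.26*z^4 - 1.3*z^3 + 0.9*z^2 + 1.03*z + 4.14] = 13.04*z^3 - 3.9*z^2 + 1.8*z + 1.03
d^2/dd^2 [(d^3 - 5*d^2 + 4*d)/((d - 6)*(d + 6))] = 40*(2*d^3 - 27*d^2 + 216*d - 324)/(d^6 - 108*d^4 + 3888*d^2 - 46656)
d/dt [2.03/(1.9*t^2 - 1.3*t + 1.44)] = (2.639 - 7.714*t)/(1.9*t^2 - 1.3*t + 1.44)^2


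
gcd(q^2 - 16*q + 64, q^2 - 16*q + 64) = q^2 - 16*q + 64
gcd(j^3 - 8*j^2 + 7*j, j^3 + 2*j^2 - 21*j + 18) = j - 1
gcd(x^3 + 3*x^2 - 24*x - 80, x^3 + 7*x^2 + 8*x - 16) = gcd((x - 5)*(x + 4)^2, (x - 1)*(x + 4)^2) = x^2 + 8*x + 16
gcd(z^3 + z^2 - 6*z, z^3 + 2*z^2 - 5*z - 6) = z^2 + z - 6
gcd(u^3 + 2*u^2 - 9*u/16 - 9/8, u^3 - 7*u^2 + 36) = u + 2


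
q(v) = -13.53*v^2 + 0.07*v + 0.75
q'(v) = 0.07 - 27.06*v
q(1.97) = -51.62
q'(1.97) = -53.24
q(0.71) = -6.02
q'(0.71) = -19.14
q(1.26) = -20.64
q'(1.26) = -34.03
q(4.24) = -242.19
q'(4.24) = -114.66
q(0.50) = -2.60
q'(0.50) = -13.46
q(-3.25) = -142.39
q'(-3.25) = 88.02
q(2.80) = -105.13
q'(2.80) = -75.70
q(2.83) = -107.41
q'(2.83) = -76.51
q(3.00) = -120.81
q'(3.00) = -81.11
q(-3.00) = -121.23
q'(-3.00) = 81.25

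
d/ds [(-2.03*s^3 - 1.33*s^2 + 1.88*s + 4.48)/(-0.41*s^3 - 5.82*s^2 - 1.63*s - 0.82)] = (11.2693*s^4 + 8.1594*s^3 + 23.6137*s^2 + 54.3284*s + 5.7608)/(0.1681*s^6 + 4.7724*s^5 + 35.209*s^4 + 19.6456*s^3 + 12.2017*s^2 + 2.6732*s + 0.6724)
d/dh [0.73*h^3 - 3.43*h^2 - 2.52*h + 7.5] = 2.19*h^2 - 6.86*h - 2.52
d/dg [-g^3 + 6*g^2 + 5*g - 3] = -3*g^2 + 12*g + 5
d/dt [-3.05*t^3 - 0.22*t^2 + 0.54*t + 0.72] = -9.15*t^2 - 0.44*t + 0.54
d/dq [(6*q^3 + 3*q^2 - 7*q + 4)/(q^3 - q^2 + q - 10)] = (-9*q^4 + 26*q^3 - 196*q^2 - 52*q + 66)/(q^6 - 2*q^5 + 3*q^4 - 22*q^3 + 21*q^2 - 20*q + 100)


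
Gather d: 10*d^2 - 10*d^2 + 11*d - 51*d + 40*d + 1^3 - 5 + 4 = 0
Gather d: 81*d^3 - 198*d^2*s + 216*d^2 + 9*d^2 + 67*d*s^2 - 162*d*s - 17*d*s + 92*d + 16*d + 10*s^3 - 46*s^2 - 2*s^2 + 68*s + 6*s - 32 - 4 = 81*d^3 + d^2*(225 - 198*s) + d*(67*s^2 - 179*s + 108) + 10*s^3 - 48*s^2 + 74*s - 36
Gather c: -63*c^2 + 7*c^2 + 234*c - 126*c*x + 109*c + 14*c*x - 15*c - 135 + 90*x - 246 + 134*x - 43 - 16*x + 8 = -56*c^2 + c*(328 - 112*x) + 208*x - 416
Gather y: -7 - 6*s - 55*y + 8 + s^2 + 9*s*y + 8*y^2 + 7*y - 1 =s^2 - 6*s + 8*y^2 + y*(9*s - 48)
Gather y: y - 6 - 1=y - 7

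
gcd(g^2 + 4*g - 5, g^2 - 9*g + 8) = g - 1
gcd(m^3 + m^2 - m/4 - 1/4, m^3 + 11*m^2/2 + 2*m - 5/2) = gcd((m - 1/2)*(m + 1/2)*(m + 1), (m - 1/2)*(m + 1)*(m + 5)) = m^2 + m/2 - 1/2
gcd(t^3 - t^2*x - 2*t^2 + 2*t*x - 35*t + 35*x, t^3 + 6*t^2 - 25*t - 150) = t + 5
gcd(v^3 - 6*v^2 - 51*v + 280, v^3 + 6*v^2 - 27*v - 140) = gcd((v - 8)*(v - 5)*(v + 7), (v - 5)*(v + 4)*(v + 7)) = v^2 + 2*v - 35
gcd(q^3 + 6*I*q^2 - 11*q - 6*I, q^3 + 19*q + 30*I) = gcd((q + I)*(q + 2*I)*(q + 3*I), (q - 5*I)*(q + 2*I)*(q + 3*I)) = q^2 + 5*I*q - 6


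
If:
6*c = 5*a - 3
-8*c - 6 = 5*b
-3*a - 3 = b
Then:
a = -39/25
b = 42/25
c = -9/5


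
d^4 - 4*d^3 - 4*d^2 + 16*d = d*(d - 4)*(d - 2)*(d + 2)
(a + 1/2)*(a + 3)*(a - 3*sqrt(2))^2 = a^4 - 6*sqrt(2)*a^3 + 7*a^3/2 - 21*sqrt(2)*a^2 + 39*a^2/2 - 9*sqrt(2)*a + 63*a + 27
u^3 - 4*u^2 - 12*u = u*(u - 6)*(u + 2)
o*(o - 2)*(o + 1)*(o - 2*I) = o^4 - o^3 - 2*I*o^3 - 2*o^2 + 2*I*o^2 + 4*I*o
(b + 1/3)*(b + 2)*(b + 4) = b^3 + 19*b^2/3 + 10*b + 8/3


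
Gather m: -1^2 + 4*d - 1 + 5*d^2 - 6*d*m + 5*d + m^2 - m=5*d^2 + 9*d + m^2 + m*(-6*d - 1) - 2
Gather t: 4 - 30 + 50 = 24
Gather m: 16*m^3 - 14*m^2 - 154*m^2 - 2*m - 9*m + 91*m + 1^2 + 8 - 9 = 16*m^3 - 168*m^2 + 80*m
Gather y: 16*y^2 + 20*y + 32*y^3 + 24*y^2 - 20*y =32*y^3 + 40*y^2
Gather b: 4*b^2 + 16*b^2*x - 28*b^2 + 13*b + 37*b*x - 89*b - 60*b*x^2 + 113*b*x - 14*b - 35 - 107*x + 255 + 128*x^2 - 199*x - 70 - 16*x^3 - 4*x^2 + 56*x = b^2*(16*x - 24) + b*(-60*x^2 + 150*x - 90) - 16*x^3 + 124*x^2 - 250*x + 150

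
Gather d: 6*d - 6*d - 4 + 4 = 0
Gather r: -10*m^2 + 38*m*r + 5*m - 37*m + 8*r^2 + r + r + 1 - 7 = -10*m^2 - 32*m + 8*r^2 + r*(38*m + 2) - 6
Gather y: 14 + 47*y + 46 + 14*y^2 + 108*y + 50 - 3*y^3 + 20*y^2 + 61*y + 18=-3*y^3 + 34*y^2 + 216*y + 128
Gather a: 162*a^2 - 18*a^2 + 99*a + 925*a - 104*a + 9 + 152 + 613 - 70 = 144*a^2 + 920*a + 704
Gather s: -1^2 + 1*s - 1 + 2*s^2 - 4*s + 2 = 2*s^2 - 3*s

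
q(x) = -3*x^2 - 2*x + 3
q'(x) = -6*x - 2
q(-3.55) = -27.71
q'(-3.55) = 19.30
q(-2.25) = -7.69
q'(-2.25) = 11.50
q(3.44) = -39.38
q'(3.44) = -22.64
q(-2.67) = -13.05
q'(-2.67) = 14.02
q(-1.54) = -1.03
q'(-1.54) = 7.24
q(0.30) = 2.13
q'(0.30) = -3.80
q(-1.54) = -1.03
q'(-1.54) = 7.24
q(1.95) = -12.31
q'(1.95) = -13.70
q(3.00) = -30.00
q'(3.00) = -20.00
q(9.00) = -258.00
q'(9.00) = -56.00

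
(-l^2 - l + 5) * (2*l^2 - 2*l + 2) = -2*l^4 + 10*l^2 - 12*l + 10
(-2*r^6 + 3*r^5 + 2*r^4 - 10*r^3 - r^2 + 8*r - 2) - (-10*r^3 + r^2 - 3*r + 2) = -2*r^6 + 3*r^5 + 2*r^4 - 2*r^2 + 11*r - 4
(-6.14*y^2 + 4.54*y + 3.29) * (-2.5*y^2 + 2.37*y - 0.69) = 15.35*y^4 - 25.9018*y^3 + 6.7714*y^2 + 4.6647*y - 2.2701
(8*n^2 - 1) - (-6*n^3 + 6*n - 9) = 6*n^3 + 8*n^2 - 6*n + 8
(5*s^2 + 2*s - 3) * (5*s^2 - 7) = 25*s^4 + 10*s^3 - 50*s^2 - 14*s + 21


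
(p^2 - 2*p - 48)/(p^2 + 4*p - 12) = (p - 8)/(p - 2)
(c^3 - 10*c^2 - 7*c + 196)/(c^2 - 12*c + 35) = (c^2 - 3*c - 28)/(c - 5)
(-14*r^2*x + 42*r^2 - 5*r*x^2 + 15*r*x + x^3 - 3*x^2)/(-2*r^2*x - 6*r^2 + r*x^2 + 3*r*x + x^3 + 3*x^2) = (-7*r*x + 21*r + x^2 - 3*x)/(-r*x - 3*r + x^2 + 3*x)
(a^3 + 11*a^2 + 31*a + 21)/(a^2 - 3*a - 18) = (a^2 + 8*a + 7)/(a - 6)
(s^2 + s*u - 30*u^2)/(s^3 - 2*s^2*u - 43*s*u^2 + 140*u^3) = (s + 6*u)/(s^2 + 3*s*u - 28*u^2)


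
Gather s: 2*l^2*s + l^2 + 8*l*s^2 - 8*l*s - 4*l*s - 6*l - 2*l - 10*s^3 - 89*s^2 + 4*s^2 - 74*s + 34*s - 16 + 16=l^2 - 8*l - 10*s^3 + s^2*(8*l - 85) + s*(2*l^2 - 12*l - 40)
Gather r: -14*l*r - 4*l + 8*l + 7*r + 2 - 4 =4*l + r*(7 - 14*l) - 2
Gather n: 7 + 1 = 8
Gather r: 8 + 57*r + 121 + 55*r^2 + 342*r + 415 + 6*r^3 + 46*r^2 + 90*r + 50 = 6*r^3 + 101*r^2 + 489*r + 594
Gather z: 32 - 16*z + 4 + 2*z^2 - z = 2*z^2 - 17*z + 36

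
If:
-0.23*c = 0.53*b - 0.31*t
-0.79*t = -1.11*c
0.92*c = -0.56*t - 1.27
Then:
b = -0.29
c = -0.74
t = -1.05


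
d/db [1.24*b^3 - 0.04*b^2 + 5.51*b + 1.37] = 3.72*b^2 - 0.08*b + 5.51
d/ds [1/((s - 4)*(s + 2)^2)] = ((4 - s)*(s + 2) - 2*(s - 4)^2)/((s - 4)^3*(s + 2)^3)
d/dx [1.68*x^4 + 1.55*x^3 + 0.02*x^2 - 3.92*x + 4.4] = 6.72*x^3 + 4.65*x^2 + 0.04*x - 3.92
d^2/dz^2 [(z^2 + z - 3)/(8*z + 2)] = -51/(64*z^3 + 48*z^2 + 12*z + 1)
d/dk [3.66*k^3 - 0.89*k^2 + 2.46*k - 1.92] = 10.98*k^2 - 1.78*k + 2.46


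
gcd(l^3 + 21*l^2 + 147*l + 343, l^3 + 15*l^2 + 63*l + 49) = l^2 + 14*l + 49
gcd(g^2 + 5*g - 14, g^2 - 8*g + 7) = 1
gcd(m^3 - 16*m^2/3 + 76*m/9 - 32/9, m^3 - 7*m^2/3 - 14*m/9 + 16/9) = m^2 - 10*m/3 + 16/9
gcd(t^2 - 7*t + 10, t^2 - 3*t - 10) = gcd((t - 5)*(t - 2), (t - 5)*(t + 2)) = t - 5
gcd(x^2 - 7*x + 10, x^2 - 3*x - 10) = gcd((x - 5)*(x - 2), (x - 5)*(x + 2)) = x - 5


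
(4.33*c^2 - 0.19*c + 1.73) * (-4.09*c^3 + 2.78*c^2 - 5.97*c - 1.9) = -17.7097*c^5 + 12.8145*c^4 - 33.454*c^3 - 2.2833*c^2 - 9.9671*c - 3.287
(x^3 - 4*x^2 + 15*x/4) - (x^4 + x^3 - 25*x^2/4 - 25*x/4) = -x^4 + 9*x^2/4 + 10*x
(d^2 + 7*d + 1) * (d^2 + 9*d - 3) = d^4 + 16*d^3 + 61*d^2 - 12*d - 3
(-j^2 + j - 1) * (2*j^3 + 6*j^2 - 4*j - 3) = -2*j^5 - 4*j^4 + 8*j^3 - 7*j^2 + j + 3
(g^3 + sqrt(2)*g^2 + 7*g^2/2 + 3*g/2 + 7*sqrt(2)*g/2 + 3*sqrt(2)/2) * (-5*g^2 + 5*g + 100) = -5*g^5 - 25*g^4/2 - 5*sqrt(2)*g^4 - 25*sqrt(2)*g^3/2 + 110*g^3 + 110*sqrt(2)*g^2 + 715*g^2/2 + 150*g + 715*sqrt(2)*g/2 + 150*sqrt(2)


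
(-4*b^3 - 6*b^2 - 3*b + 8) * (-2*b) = 8*b^4 + 12*b^3 + 6*b^2 - 16*b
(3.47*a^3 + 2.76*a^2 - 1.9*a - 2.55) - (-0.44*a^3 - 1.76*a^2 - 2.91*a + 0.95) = 3.91*a^3 + 4.52*a^2 + 1.01*a - 3.5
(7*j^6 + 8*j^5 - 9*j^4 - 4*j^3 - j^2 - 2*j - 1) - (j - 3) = 7*j^6 + 8*j^5 - 9*j^4 - 4*j^3 - j^2 - 3*j + 2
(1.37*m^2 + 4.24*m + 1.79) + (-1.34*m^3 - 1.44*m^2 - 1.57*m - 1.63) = -1.34*m^3 - 0.0699999999999998*m^2 + 2.67*m + 0.16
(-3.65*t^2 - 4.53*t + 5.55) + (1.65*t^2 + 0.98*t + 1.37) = -2.0*t^2 - 3.55*t + 6.92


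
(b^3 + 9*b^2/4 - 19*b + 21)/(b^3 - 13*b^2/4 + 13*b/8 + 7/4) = 2*(b + 6)/(2*b + 1)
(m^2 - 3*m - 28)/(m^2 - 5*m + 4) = (m^2 - 3*m - 28)/(m^2 - 5*m + 4)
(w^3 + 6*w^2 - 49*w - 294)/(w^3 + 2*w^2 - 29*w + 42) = (w^2 - w - 42)/(w^2 - 5*w + 6)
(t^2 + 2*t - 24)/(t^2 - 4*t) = (t + 6)/t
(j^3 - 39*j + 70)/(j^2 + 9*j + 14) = (j^2 - 7*j + 10)/(j + 2)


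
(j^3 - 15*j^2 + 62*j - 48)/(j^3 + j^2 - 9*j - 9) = (j^3 - 15*j^2 + 62*j - 48)/(j^3 + j^2 - 9*j - 9)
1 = 1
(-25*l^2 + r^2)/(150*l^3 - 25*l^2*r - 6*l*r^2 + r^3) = 1/(-6*l + r)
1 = 1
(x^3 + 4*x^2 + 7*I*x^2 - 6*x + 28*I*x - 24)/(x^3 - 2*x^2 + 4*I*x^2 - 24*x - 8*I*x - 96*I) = (x^2 + 7*I*x - 6)/(x^2 + x*(-6 + 4*I) - 24*I)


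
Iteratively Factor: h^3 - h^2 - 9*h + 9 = (h - 1)*(h^2 - 9) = (h - 1)*(h + 3)*(h - 3)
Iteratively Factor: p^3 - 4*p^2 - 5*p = (p - 5)*(p^2 + p) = p*(p - 5)*(p + 1)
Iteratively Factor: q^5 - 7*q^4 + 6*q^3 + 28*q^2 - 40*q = (q - 2)*(q^4 - 5*q^3 - 4*q^2 + 20*q) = (q - 2)^2*(q^3 - 3*q^2 - 10*q) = q*(q - 2)^2*(q^2 - 3*q - 10) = q*(q - 5)*(q - 2)^2*(q + 2)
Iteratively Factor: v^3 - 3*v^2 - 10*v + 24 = (v - 2)*(v^2 - v - 12) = (v - 2)*(v + 3)*(v - 4)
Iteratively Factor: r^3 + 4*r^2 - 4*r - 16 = (r + 2)*(r^2 + 2*r - 8) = (r + 2)*(r + 4)*(r - 2)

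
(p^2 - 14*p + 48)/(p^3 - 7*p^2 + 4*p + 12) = (p - 8)/(p^2 - p - 2)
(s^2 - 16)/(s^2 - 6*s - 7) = (16 - s^2)/(-s^2 + 6*s + 7)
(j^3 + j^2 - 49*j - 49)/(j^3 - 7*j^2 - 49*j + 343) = (j + 1)/(j - 7)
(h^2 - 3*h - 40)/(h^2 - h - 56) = (h + 5)/(h + 7)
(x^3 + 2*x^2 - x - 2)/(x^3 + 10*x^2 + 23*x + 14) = (x - 1)/(x + 7)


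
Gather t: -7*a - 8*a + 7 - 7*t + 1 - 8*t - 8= -15*a - 15*t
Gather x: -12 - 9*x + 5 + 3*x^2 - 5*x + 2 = 3*x^2 - 14*x - 5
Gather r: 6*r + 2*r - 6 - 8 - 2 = 8*r - 16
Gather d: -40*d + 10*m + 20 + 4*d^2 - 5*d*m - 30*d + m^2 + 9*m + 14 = 4*d^2 + d*(-5*m - 70) + m^2 + 19*m + 34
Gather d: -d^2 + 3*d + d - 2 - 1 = -d^2 + 4*d - 3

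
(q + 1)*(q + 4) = q^2 + 5*q + 4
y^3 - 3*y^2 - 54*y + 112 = (y - 8)*(y - 2)*(y + 7)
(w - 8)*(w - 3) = w^2 - 11*w + 24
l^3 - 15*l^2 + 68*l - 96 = (l - 8)*(l - 4)*(l - 3)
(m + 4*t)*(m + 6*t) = m^2 + 10*m*t + 24*t^2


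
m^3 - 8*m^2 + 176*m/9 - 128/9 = (m - 4)*(m - 8/3)*(m - 4/3)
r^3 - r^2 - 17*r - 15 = (r - 5)*(r + 1)*(r + 3)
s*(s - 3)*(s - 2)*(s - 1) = s^4 - 6*s^3 + 11*s^2 - 6*s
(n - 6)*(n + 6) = n^2 - 36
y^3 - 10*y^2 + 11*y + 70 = (y - 7)*(y - 5)*(y + 2)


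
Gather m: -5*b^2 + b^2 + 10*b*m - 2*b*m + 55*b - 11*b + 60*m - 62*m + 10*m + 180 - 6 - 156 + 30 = -4*b^2 + 44*b + m*(8*b + 8) + 48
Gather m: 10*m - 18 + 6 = 10*m - 12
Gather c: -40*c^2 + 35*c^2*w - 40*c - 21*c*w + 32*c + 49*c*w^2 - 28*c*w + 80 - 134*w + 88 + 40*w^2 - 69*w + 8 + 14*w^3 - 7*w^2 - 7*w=c^2*(35*w - 40) + c*(49*w^2 - 49*w - 8) + 14*w^3 + 33*w^2 - 210*w + 176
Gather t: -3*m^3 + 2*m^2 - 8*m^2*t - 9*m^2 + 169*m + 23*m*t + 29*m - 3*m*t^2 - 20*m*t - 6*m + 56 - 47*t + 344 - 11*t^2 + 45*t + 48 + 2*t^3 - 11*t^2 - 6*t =-3*m^3 - 7*m^2 + 192*m + 2*t^3 + t^2*(-3*m - 22) + t*(-8*m^2 + 3*m - 8) + 448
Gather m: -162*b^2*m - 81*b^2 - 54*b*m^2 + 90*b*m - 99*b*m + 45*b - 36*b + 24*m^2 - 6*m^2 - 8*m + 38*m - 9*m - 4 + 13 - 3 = -81*b^2 + 9*b + m^2*(18 - 54*b) + m*(-162*b^2 - 9*b + 21) + 6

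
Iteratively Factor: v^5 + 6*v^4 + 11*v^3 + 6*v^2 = (v)*(v^4 + 6*v^3 + 11*v^2 + 6*v) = v*(v + 1)*(v^3 + 5*v^2 + 6*v) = v*(v + 1)*(v + 2)*(v^2 + 3*v) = v*(v + 1)*(v + 2)*(v + 3)*(v)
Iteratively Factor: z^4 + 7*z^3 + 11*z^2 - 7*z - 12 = (z + 4)*(z^3 + 3*z^2 - z - 3) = (z + 3)*(z + 4)*(z^2 - 1) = (z + 1)*(z + 3)*(z + 4)*(z - 1)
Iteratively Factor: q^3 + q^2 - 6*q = (q - 2)*(q^2 + 3*q) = (q - 2)*(q + 3)*(q)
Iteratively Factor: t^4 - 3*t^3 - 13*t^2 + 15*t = (t)*(t^3 - 3*t^2 - 13*t + 15) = t*(t - 1)*(t^2 - 2*t - 15) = t*(t - 1)*(t + 3)*(t - 5)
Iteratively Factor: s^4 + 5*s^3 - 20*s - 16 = (s + 2)*(s^3 + 3*s^2 - 6*s - 8) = (s + 2)*(s + 4)*(s^2 - s - 2) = (s + 1)*(s + 2)*(s + 4)*(s - 2)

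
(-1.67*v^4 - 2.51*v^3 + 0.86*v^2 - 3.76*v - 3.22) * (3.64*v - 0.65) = -6.0788*v^5 - 8.0509*v^4 + 4.7619*v^3 - 14.2454*v^2 - 9.2768*v + 2.093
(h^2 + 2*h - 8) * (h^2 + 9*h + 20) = h^4 + 11*h^3 + 30*h^2 - 32*h - 160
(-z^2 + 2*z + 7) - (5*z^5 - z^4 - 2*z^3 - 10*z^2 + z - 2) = -5*z^5 + z^4 + 2*z^3 + 9*z^2 + z + 9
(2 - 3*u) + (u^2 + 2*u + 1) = u^2 - u + 3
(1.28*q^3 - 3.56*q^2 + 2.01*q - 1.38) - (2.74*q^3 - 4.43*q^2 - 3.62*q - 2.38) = -1.46*q^3 + 0.87*q^2 + 5.63*q + 1.0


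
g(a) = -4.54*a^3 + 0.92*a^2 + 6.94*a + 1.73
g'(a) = -13.62*a^2 + 1.84*a + 6.94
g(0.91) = 5.39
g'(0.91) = -2.66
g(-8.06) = 2382.73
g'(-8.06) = -892.69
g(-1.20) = 2.57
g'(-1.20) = -14.88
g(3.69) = -188.24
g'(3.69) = -171.72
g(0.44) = 4.57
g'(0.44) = 5.11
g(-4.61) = 434.08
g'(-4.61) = -291.00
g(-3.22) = 140.50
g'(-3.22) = -140.20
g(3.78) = -204.10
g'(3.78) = -180.71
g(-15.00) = 15427.13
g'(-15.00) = -3085.16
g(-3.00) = 111.77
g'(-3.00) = -121.16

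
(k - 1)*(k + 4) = k^2 + 3*k - 4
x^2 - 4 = (x - 2)*(x + 2)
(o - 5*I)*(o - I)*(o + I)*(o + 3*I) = o^4 - 2*I*o^3 + 16*o^2 - 2*I*o + 15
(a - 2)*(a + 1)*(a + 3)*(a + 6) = a^4 + 8*a^3 + 7*a^2 - 36*a - 36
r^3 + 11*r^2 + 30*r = r*(r + 5)*(r + 6)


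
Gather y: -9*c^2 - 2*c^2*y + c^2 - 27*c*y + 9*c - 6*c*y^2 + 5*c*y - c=-8*c^2 - 6*c*y^2 + 8*c + y*(-2*c^2 - 22*c)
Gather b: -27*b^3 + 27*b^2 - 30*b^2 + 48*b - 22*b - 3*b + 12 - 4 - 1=-27*b^3 - 3*b^2 + 23*b + 7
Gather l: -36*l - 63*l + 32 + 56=88 - 99*l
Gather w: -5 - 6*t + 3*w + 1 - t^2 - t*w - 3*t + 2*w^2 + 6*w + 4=-t^2 - 9*t + 2*w^2 + w*(9 - t)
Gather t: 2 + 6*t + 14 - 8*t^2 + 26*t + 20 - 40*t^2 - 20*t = -48*t^2 + 12*t + 36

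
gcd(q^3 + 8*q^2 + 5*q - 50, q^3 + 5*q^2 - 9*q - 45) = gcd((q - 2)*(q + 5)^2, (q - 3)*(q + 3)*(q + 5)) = q + 5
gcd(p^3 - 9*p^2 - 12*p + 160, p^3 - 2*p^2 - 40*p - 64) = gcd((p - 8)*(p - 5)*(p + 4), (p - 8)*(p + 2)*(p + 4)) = p^2 - 4*p - 32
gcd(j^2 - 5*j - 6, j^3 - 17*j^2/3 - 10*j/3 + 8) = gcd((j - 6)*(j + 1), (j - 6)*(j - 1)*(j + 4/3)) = j - 6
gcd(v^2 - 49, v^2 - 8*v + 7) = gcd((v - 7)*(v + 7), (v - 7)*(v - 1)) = v - 7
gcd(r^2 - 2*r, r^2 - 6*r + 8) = r - 2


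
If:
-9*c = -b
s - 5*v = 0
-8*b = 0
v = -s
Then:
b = 0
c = 0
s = 0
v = 0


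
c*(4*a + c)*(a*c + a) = 4*a^2*c^2 + 4*a^2*c + a*c^3 + a*c^2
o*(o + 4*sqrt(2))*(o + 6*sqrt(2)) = o^3 + 10*sqrt(2)*o^2 + 48*o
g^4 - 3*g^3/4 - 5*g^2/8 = g^2*(g - 5/4)*(g + 1/2)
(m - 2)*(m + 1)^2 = m^3 - 3*m - 2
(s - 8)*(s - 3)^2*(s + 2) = s^4 - 12*s^3 + 29*s^2 + 42*s - 144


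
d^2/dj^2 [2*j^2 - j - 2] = 4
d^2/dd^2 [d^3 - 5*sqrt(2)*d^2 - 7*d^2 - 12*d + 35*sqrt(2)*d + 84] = 6*d - 10*sqrt(2) - 14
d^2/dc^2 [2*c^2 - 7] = 4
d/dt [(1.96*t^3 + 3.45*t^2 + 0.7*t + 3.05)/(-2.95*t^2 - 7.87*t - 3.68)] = (-5.782*t^4 - 30.8504*t^3 - 46.7249*t^2 - 7.397*t + 21.4275)/(8.7025*t^4 + 46.433*t^3 + 83.6489*t^2 + 57.9232*t + 13.5424)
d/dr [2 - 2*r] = -2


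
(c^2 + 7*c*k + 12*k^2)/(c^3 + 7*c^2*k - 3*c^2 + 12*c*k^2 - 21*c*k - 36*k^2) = 1/(c - 3)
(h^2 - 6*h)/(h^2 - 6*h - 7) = h*(6 - h)/(-h^2 + 6*h + 7)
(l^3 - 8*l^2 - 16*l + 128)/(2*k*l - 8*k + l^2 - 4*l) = (l^2 - 4*l - 32)/(2*k + l)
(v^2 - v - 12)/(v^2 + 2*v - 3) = (v - 4)/(v - 1)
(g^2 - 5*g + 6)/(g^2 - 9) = (g - 2)/(g + 3)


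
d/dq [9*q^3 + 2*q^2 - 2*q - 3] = 27*q^2 + 4*q - 2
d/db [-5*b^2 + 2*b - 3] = 2 - 10*b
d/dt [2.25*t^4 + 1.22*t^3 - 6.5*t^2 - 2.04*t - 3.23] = 9.0*t^3 + 3.66*t^2 - 13.0*t - 2.04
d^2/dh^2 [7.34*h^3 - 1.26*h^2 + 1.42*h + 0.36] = 44.04*h - 2.52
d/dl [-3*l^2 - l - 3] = -6*l - 1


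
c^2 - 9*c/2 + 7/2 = (c - 7/2)*(c - 1)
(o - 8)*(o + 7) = o^2 - o - 56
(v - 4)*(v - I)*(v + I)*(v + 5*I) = v^4 - 4*v^3 + 5*I*v^3 + v^2 - 20*I*v^2 - 4*v + 5*I*v - 20*I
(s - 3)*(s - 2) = s^2 - 5*s + 6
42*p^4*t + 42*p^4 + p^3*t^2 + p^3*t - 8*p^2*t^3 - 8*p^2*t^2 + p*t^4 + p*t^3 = (-7*p + t)*(-3*p + t)*(2*p + t)*(p*t + p)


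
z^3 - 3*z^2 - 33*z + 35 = (z - 7)*(z - 1)*(z + 5)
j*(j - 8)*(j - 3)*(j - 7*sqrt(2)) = j^4 - 11*j^3 - 7*sqrt(2)*j^3 + 24*j^2 + 77*sqrt(2)*j^2 - 168*sqrt(2)*j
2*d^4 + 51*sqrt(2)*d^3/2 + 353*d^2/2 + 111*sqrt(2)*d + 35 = (d + 5*sqrt(2))*(d + 7*sqrt(2))*(sqrt(2)*d + 1/2)*(sqrt(2)*d + 1)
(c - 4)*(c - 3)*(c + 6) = c^3 - c^2 - 30*c + 72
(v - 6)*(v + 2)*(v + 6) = v^3 + 2*v^2 - 36*v - 72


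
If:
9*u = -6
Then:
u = -2/3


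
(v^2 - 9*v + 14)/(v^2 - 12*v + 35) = (v - 2)/(v - 5)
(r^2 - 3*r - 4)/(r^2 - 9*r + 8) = (r^2 - 3*r - 4)/(r^2 - 9*r + 8)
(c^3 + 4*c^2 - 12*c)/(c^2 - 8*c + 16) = c*(c^2 + 4*c - 12)/(c^2 - 8*c + 16)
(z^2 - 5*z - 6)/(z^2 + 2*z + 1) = (z - 6)/(z + 1)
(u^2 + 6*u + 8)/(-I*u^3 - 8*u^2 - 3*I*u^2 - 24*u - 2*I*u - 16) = I*(u + 4)/(u^2 + u*(1 - 8*I) - 8*I)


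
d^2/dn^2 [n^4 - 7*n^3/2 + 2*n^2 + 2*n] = 12*n^2 - 21*n + 4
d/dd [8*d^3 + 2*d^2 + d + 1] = 24*d^2 + 4*d + 1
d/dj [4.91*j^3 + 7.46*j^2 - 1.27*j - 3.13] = 14.73*j^2 + 14.92*j - 1.27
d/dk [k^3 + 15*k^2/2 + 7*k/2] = 3*k^2 + 15*k + 7/2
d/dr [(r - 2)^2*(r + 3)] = (r - 2)*(3*r + 4)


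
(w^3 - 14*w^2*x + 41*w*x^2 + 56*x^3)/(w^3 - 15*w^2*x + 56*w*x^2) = (w + x)/w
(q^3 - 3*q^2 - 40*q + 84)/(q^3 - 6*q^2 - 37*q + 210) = (q - 2)/(q - 5)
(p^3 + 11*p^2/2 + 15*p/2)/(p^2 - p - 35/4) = 2*p*(p + 3)/(2*p - 7)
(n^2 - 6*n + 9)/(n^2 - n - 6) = (n - 3)/(n + 2)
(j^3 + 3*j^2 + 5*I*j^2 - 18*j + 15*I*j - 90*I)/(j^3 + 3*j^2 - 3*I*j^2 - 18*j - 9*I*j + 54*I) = (j + 5*I)/(j - 3*I)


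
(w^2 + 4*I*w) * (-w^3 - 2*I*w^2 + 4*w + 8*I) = -w^5 - 6*I*w^4 + 12*w^3 + 24*I*w^2 - 32*w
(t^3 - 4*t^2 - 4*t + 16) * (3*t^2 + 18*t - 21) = 3*t^5 + 6*t^4 - 105*t^3 + 60*t^2 + 372*t - 336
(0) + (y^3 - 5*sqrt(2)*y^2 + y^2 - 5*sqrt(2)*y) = y^3 - 5*sqrt(2)*y^2 + y^2 - 5*sqrt(2)*y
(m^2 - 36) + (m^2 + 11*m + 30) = 2*m^2 + 11*m - 6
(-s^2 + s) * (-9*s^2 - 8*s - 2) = 9*s^4 - s^3 - 6*s^2 - 2*s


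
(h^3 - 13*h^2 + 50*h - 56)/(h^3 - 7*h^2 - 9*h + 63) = (h^2 - 6*h + 8)/(h^2 - 9)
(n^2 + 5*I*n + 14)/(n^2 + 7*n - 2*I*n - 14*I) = (n + 7*I)/(n + 7)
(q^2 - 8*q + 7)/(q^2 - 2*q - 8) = (-q^2 + 8*q - 7)/(-q^2 + 2*q + 8)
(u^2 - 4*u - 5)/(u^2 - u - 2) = (u - 5)/(u - 2)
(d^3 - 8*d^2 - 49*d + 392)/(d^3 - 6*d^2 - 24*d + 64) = (d^2 - 49)/(d^2 + 2*d - 8)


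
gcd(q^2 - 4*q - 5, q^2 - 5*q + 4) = 1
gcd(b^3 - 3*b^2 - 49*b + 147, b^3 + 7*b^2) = b + 7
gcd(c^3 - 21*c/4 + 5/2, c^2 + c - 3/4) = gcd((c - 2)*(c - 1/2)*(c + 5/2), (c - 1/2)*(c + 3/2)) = c - 1/2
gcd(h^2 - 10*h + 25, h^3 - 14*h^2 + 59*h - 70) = h - 5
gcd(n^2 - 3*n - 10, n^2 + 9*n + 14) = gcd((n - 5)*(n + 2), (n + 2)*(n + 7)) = n + 2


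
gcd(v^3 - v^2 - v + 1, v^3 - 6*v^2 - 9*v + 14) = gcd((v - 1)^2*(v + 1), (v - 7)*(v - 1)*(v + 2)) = v - 1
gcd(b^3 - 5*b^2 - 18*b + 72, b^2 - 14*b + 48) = b - 6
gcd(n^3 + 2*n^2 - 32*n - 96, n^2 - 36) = n - 6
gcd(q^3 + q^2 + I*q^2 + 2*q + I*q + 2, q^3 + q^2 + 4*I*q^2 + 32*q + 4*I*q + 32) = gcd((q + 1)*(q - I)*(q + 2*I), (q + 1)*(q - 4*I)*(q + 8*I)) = q + 1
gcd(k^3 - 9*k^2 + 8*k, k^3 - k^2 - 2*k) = k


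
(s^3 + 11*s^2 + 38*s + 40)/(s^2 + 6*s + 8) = s + 5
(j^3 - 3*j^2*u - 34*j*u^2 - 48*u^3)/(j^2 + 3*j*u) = j - 6*u - 16*u^2/j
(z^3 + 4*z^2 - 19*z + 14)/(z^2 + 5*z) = (z^3 + 4*z^2 - 19*z + 14)/(z*(z + 5))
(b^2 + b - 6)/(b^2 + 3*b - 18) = (b^2 + b - 6)/(b^2 + 3*b - 18)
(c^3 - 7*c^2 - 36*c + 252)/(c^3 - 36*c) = (c - 7)/c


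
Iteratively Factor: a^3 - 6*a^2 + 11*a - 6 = (a - 1)*(a^2 - 5*a + 6) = (a - 2)*(a - 1)*(a - 3)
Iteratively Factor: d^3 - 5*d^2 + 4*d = (d)*(d^2 - 5*d + 4) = d*(d - 1)*(d - 4)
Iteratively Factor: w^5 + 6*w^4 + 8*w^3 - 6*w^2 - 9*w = (w - 1)*(w^4 + 7*w^3 + 15*w^2 + 9*w) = (w - 1)*(w + 3)*(w^3 + 4*w^2 + 3*w) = w*(w - 1)*(w + 3)*(w^2 + 4*w + 3) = w*(w - 1)*(w + 1)*(w + 3)*(w + 3)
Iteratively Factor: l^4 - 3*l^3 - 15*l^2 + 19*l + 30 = (l + 3)*(l^3 - 6*l^2 + 3*l + 10) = (l - 2)*(l + 3)*(l^2 - 4*l - 5) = (l - 5)*(l - 2)*(l + 3)*(l + 1)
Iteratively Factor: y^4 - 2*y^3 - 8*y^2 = (y)*(y^3 - 2*y^2 - 8*y) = y^2*(y^2 - 2*y - 8) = y^2*(y + 2)*(y - 4)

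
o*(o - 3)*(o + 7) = o^3 + 4*o^2 - 21*o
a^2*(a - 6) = a^3 - 6*a^2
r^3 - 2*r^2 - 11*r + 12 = (r - 4)*(r - 1)*(r + 3)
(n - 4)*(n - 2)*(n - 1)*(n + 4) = n^4 - 3*n^3 - 14*n^2 + 48*n - 32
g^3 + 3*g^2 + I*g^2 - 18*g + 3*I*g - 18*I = (g - 3)*(g + 6)*(g + I)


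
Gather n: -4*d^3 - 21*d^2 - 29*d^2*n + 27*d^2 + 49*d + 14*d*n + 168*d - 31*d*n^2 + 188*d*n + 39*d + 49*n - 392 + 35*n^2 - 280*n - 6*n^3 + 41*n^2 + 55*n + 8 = -4*d^3 + 6*d^2 + 256*d - 6*n^3 + n^2*(76 - 31*d) + n*(-29*d^2 + 202*d - 176) - 384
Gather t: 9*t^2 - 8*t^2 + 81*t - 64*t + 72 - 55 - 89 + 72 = t^2 + 17*t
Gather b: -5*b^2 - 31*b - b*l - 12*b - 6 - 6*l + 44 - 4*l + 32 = -5*b^2 + b*(-l - 43) - 10*l + 70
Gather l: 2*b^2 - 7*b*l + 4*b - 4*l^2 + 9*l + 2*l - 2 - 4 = 2*b^2 + 4*b - 4*l^2 + l*(11 - 7*b) - 6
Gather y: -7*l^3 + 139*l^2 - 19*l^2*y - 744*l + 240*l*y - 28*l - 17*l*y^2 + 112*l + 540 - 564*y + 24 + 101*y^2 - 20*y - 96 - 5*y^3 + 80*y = -7*l^3 + 139*l^2 - 660*l - 5*y^3 + y^2*(101 - 17*l) + y*(-19*l^2 + 240*l - 504) + 468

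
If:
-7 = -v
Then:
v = 7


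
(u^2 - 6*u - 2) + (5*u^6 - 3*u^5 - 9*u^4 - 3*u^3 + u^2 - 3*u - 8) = 5*u^6 - 3*u^5 - 9*u^4 - 3*u^3 + 2*u^2 - 9*u - 10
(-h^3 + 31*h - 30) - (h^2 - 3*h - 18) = -h^3 - h^2 + 34*h - 12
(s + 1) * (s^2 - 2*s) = s^3 - s^2 - 2*s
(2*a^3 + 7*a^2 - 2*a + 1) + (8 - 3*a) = 2*a^3 + 7*a^2 - 5*a + 9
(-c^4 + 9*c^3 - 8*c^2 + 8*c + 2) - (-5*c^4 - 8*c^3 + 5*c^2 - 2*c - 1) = 4*c^4 + 17*c^3 - 13*c^2 + 10*c + 3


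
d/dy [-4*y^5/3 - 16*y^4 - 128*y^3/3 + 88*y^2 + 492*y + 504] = -20*y^4/3 - 64*y^3 - 128*y^2 + 176*y + 492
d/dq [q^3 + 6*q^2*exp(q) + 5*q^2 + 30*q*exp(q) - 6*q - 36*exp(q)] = 6*q^2*exp(q) + 3*q^2 + 42*q*exp(q) + 10*q - 6*exp(q) - 6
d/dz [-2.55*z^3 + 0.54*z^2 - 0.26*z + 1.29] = -7.65*z^2 + 1.08*z - 0.26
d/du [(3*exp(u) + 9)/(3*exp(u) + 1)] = -24*exp(u)/(3*exp(u) + 1)^2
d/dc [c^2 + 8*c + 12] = 2*c + 8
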